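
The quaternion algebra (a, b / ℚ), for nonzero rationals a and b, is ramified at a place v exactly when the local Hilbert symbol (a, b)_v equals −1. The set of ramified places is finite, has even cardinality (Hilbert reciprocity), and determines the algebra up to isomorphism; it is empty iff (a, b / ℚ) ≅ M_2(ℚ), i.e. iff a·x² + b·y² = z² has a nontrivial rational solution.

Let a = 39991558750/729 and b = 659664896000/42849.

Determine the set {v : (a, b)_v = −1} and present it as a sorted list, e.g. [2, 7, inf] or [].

[2, 13]

(a, b) ≡ (286, 110) mod (ℚ^×)²; places V = {2, 3, 5, 11, 13, 23, 43, ∞}.
(a,b)_13: α=1, u≡4; β=0, v≡6 (mod 13); (4|13)=+1, (6|13)=-1; sign (−1)^0·+1^0·-1^1 = -1.
(a,b)_∞: sgn(286)=+, sgn(110)=+, so +1.
(a,b)_23: α=0, u≡20; β=-2, v≡13 (mod 23); (20|23)=-1, (13|23)=+1; sign (−1)^0·-1^-2·+1^0 = +1.
(a,b)_43: α=2, u≡39; β=0, v≡41 (mod 43); (39|43)=-1, (41|43)=+1; sign (−1)^0·-1^0·+1^2 = +1.
(a,b)_11: α=3, u≡1; β=5, v≡10 (mod 11); (1|11)=+1, (10|11)=-1; sign (−1)^1·+1^5·-1^3 = +1.
(a,b)_2: α=1, β=15; u≡7, v≡7 (mod 8); ε(u)ε(v)=1·1, αω(v)=1·0, βω(u)=15·0; sum ≡ 1  ⇒  -1.
(a,b)_5: α=4, u≡1; β=3, v≡2 (mod 5); (1|5)=+1, (2|5)=-1; sign (−1)^0·+1^3·-1^4 = +1.
(a,b)_3: α=-6, u≡1; β=-4, v≡2 (mod 3); (1|3)=+1, (2|3)=-1; sign (−1)^0·+1^-4·-1^-6 = +1.
(286, 110 / ℚ) ramifies at {2, 13}: a division algebra.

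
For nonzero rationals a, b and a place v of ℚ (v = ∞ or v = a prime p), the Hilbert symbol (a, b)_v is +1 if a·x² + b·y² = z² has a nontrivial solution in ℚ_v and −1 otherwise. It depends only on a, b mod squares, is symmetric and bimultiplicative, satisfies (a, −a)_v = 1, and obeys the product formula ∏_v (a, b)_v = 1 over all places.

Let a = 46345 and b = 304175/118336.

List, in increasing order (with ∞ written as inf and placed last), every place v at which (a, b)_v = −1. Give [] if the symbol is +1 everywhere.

[5, 31]

Mod squares: a ≡ 46345, b ≡ 23. Check v ∈ {∞, 2, 5, 13, 23, 31, 43}.
v=13: a=13^1·(≡3), b=13^0·(≡4) mod 13; (3|13)=+1, (4|13)=+1; (−1)^{1·0·6}·(+1)^0·(+1)^1 = +1.
v=43: a=43^0·(≡34), b=43^-2·(≡14) mod 43; (34|43)=-1, (14|43)=+1; (−1)^{0·-2·21}·(-1)^-2·(+1)^0 = +1.
v=∞: 46345 > 0 and 23 > 0  ⇒  (a,b)_∞ = +1.
v=23: a=23^1·(≡14), b=23^3·(≡2) mod 23; (14|23)=-1, (2|23)=+1; (−1)^{1·3·11}·(-1)^3·(+1)^1 = +1.
v=31: a=31^1·(≡7), b=31^0·(≡21) mod 31; (7|31)=+1, (21|31)=-1; (−1)^{1·0·15}·(+1)^0·(-1)^1 = -1.
v=5: a=5^1·(≡4), b=5^2·(≡2) mod 5; (4|5)=+1, (2|5)=-1; (−1)^{1·2·2}·(+1)^2·(-1)^1 = -1.
v=2: v_2(a)=0, v_2(b)=-6; units ≡ 1, 7 (mod 8); ε·ε+αω+βω = 0·1+0·0+-6·0 ≡ 0  ⇒  (a,b)_2 = +1.
|Ram(46345, 23)| = 2, even; anisotropic at {5, 31}.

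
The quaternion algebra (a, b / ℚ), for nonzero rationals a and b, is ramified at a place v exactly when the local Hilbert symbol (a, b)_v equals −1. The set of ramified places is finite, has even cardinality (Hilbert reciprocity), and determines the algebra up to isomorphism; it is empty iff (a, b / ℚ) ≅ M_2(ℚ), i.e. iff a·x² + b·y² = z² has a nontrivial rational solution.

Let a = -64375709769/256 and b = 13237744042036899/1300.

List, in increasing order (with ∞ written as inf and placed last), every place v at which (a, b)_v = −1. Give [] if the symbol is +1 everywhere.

[2, 13, 23, 41]

Mod squares: a ≡ -2750041, b ≡ 16123490383. Check v ∈ {∞, 2, 3, 5, 7, 11, 13, 17, 19, 23, 29, 31, 41}.
v=13: a=13^0·(≡5), b=13^-1·(≡11) mod 13; (5|13)=-1, (11|13)=-1; (−1)^{0·-1·6}·(-1)^-1·(-1)^0 = -1.
v=∞: -2750041 < 0 and 16123490383 > 0  ⇒  (a,b)_∞ = +1.
v=29: a=29^1·(≡22), b=29^1·(≡1) mod 29; (22|29)=+1, (1|29)=+1; (−1)^{1·1·14}·(+1)^1·(+1)^1 = +1.
v=41: a=41^0·(≡26), b=41^1·(≡26) mod 41; (26|41)=-1, (26|41)=-1; (−1)^{0·1·20}·(-1)^1·(-1)^0 = -1.
v=3: a=3^4·(≡2), b=3^6·(≡1) mod 3; (2|3)=-1, (1|3)=+1; (−1)^{4·6·1}·(-1)^6·(+1)^4 = +1.
v=31: a=31^1·(≡21), b=31^1·(≡10) mod 31; (21|31)=-1, (10|31)=+1; (−1)^{1·1·15}·(-1)^1·(+1)^1 = +1.
v=11: a=11^0·(≡1), b=11^5·(≡8) mod 11; (1|11)=+1, (8|11)=-1; (−1)^{0·5·5}·(+1)^5·(-1)^0 = +1.
v=2: v_2(a)=-8, v_2(b)=-2; units ≡ 7, 7 (mod 8); ε·ε+αω+βω = 1·1+-8·0+-2·0 ≡ 1  ⇒  (a,b)_2 = -1.
v=23: a=23^1·(≡14), b=23^1·(≡19) mod 23; (14|23)=-1, (19|23)=-1; (−1)^{1·1·11}·(-1)^1·(-1)^1 = -1.
v=19: a=19^1·(≡13), b=19^1·(≡9) mod 19; (13|19)=-1, (9|19)=+1; (−1)^{1·1·9}·(-1)^1·(+1)^1 = +1.
v=17: a=17^2·(≡8), b=17^0·(≡16) mod 17; (8|17)=+1, (16|17)=+1; (−1)^{2·0·8}·(+1)^0·(+1)^2 = +1.
v=7: a=7^1·(≡3), b=7^1·(≡2) mod 7; (3|7)=-1, (2|7)=+1; (−1)^{1·1·3}·(-1)^1·(+1)^1 = +1.
v=5: a=5^0·(≡1), b=5^-2·(≡2) mod 5; (1|5)=+1, (2|5)=-1; (−1)^{0·-2·2}·(+1)^-2·(-1)^0 = +1.
Ram(-2750041, 16123490383) = {2, 13, 23, 41}; no ℚ_2-point on the conic.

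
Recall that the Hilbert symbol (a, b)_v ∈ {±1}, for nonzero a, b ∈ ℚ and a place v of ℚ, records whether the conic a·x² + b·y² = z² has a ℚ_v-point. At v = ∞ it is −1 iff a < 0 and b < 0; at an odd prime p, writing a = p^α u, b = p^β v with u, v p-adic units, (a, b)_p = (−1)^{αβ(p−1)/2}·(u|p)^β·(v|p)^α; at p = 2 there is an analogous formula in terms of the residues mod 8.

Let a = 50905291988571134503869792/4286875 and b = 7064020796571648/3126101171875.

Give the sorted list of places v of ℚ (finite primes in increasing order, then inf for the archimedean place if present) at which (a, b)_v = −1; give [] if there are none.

Mod squares: a ≡ 1938, b ≡ 17043. Check v ∈ {∞, 2, 3, 5, 7, 11, 13, 17, 19, 23, 29, 59}.
v=13: a=13^4·(≡9), b=13^1·(≡5) mod 13; (9|13)=+1, (5|13)=-1; (−1)^{4·1·6}·(+1)^1·(-1)^4 = +1.
v=23: a=23^4·(≡18), b=23^1·(≡21) mod 23; (18|23)=+1, (21|23)=-1; (−1)^{4·1·11}·(+1)^1·(-1)^4 = +1.
v=59: a=59^0·(≡42), b=59^-2·(≡49) mod 59; (42|59)=-1, (49|59)=+1; (−1)^{0·-2·29}·(-1)^-2·(+1)^0 = +1.
v=11: a=11^0·(≡7), b=11^-2·(≡5) mod 11; (7|11)=-1, (5|11)=+1; (−1)^{0·-2·5}·(-1)^-2·(+1)^0 = +1.
v=7: a=7^0·(≡5), b=7^2·(≡5) mod 7; (5|7)=-1, (5|7)=-1; (−1)^{0·2·3}·(-1)^2·(-1)^0 = +1.
v=3: a=3^9·(≡1), b=3^7·(≡2) mod 3; (1|3)=+1, (2|3)=-1; (−1)^{9·7·1}·(+1)^7·(-1)^9 = +1.
v=5: a=5^-4·(≡3), b=5^-8·(≡2) mod 5; (3|5)=-1, (2|5)=-1; (−1)^{-4·-8·2}·(-1)^-8·(-1)^-4 = +1.
v=2: v_2(a)=5, v_2(b)=18; units ≡ 1, 3 (mod 8); ε·ε+αω+βω = 0·1+5·1+18·0 ≡ 1  ⇒  (a,b)_2 = -1.
v=∞: 1938 > 0 and 17043 > 0  ⇒  (a,b)_∞ = +1.
v=29: a=29^6·(≡20), b=29^2·(≡23) mod 29; (20|29)=+1, (23|29)=+1; (−1)^{6·2·14}·(+1)^2·(+1)^6 = +1.
v=19: a=19^-3·(≡1), b=19^-1·(≡9) mod 19; (1|19)=+1, (9|19)=+1; (−1)^{-3·-1·9}·(+1)^-1·(+1)^-3 = -1.
v=17: a=17^1·(≡7), b=17^0·(≡2) mod 17; (7|17)=-1, (2|17)=+1; (−1)^{1·0·8}·(-1)^0·(+1)^1 = +1.
Ram(1938, 17043) = {2, 19}; no ℚ_2-point on the conic.

[2, 19]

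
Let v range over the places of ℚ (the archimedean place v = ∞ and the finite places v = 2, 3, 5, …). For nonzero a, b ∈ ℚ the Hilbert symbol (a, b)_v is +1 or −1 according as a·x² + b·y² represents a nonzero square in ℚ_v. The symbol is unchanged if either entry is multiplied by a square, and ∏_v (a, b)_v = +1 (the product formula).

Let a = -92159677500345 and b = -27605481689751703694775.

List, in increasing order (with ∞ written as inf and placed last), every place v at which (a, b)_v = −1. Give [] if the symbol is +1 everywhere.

[7, 13, 23, 29, 47, inf]

Mod squares: a ≡ -47705, b ≡ -6279. Check v ∈ {∞, 2, 3, 5, 7, 13, 23, 29, 47}.
v=2: v_2(a)=0, v_2(b)=0; units ≡ 7, 1 (mod 8); ε·ε+αω+βω = 1·0+0·0+0·0 ≡ 0  ⇒  (a,b)_2 = +1.
v=23: a=23^2·(≡11), b=23^3·(≡16) mod 23; (11|23)=-1, (16|23)=+1; (−1)^{2·3·11}·(-1)^3·(+1)^2 = -1.
v=5: a=5^1·(≡1), b=5^2·(≡4) mod 5; (1|5)=+1, (4|5)=+1; (−1)^{1·2·2}·(+1)^2·(+1)^1 = +1.
v=13: a=13^2·(≡5), b=13^3·(≡2) mod 13; (5|13)=-1, (2|13)=-1; (−1)^{2·3·6}·(-1)^3·(-1)^2 = -1.
v=29: a=29^1·(≡11), b=29^2·(≡14) mod 29; (11|29)=-1, (14|29)=-1; (−1)^{1·2·14}·(-1)^2·(-1)^1 = -1.
v=3: a=3^2·(≡1), b=3^3·(≡1) mod 3; (1|3)=+1, (1|3)=+1; (−1)^{2·3·1}·(+1)^3·(+1)^2 = +1.
v=7: a=7^5·(≡3), b=7^7·(≡5) mod 7; (3|7)=-1, (5|7)=-1; (−1)^{5·7·3}·(-1)^7·(-1)^5 = -1.
v=∞: -47705 < 0 and -6279 < 0  ⇒  (a,b)_∞ = -1.
v=47: a=47^1·(≡41), b=47^2·(≡43) mod 47; (41|47)=-1, (43|47)=-1; (−1)^{1·2·23}·(-1)^2·(-1)^1 = -1.
(-47705, -6279 / ℚ) ramifies at {7, 13, 23, 29, 47, ∞}: a division algebra.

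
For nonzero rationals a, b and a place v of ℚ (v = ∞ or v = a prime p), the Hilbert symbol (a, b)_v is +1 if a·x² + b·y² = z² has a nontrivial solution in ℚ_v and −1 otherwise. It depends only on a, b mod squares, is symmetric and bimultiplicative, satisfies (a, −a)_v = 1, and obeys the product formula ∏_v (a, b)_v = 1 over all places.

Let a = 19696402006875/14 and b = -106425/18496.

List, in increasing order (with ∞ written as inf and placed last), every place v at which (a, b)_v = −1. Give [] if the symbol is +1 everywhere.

(a, b) ≡ (24346, -473) mod (ℚ^×)²; places V = {2, 3, 5, 7, 11, 17, 37, 43, 47, ∞}.
(a,b)_3: α=4, u≡1; β=2, v≡1 (mod 3); (1|3)=+1, (1|3)=+1; sign (−1)^0·+1^2·+1^4 = +1.
(a,b)_43: α=2, u≡20; β=1, v≡39 (mod 43); (20|43)=-1, (39|43)=-1; sign (−1)^0·-1^1·-1^2 = -1.
(a,b)_7: α=-1, u≡3; β=0, v≡5 (mod 7); (3|7)=-1, (5|7)=-1; sign (−1)^0·-1^0·-1^-1 = -1.
(a,b)_5: α=4, u≡4; β=2, v≡3 (mod 5); (4|5)=+1, (3|5)=-1; sign (−1)^0·+1^2·-1^4 = +1.
(a,b)_17: α=0, u≡15; β=-2, v≡14 (mod 17); (15|17)=+1, (14|17)=-1; sign (−1)^0·+1^-2·-1^0 = +1.
(a,b)_11: α=2, u≡1; β=1, v≡1 (mod 11); (1|11)=+1, (1|11)=+1; sign (−1)^0·+1^1·+1^2 = +1.
(a,b)_37: α=1, u≡15; β=0, v≡31 (mod 37); (15|37)=-1, (31|37)=-1; sign (−1)^0·-1^0·-1^1 = -1.
(a,b)_2: α=-1, β=-6; u≡5, v≡7 (mod 8); ε(u)ε(v)=0·1, αω(v)=-1·0, βω(u)=-6·1; sum ≡ 0  ⇒  +1.
(a,b)_47: α=1, u≡42; β=0, v≡20 (mod 47); (42|47)=+1, (20|47)=-1; sign (−1)^0·+1^0·-1^1 = -1.
(a,b)_∞: sgn(24346)=+, sgn(-473)=−, so +1.
Ram(24346, -473) = {7, 37, 43, 47}; no ℚ_7-point on the conic.

[7, 37, 43, 47]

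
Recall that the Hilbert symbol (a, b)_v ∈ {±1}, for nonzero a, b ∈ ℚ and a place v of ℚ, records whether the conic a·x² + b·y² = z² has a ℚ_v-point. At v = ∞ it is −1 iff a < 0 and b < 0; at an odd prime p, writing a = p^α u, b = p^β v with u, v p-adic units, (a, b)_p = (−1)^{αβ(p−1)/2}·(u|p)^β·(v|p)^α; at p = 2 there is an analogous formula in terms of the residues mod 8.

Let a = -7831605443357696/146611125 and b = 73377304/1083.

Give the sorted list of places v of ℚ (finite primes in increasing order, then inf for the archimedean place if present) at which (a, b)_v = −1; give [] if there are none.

Mod squares: a ≡ -55, b ≡ 9282. Check v ∈ {∞, 2, 3, 5, 7, 11, 13, 17, 19}.
v=11: a=11^3·(≡7), b=11^2·(≡1) mod 11; (7|11)=-1, (1|11)=+1; (−1)^{3·2·5}·(-1)^2·(+1)^3 = +1.
v=∞: -55 < 0 and 9282 > 0  ⇒  (a,b)_∞ = +1.
v=13: a=13^2·(≡3), b=13^1·(≡4) mod 13; (3|13)=+1, (4|13)=+1; (−1)^{2·1·6}·(+1)^1·(+1)^2 = +1.
v=5: a=5^-3·(≡1), b=5^0·(≡3) mod 5; (1|5)=+1, (3|5)=-1; (−1)^{-3·0·2}·(+1)^0·(-1)^-3 = -1.
v=7: a=7^6·(≡1), b=7^3·(≡3) mod 7; (1|7)=+1, (3|7)=-1; (−1)^{6·3·3}·(+1)^3·(-1)^6 = +1.
v=17: a=17^2·(≡8), b=17^1·(≡1) mod 17; (8|17)=+1, (1|17)=+1; (−1)^{2·1·8}·(+1)^1·(+1)^2 = +1.
v=2: v_2(a)=10, v_2(b)=3; units ≡ 1, 1 (mod 8); ε·ε+αω+βω = 0·0+10·0+3·0 ≡ 0  ⇒  (a,b)_2 = +1.
v=19: a=19^-4·(≡15), b=19^-2·(≡15) mod 19; (15|19)=-1, (15|19)=-1; (−1)^{-4·-2·9}·(-1)^-2·(-1)^-4 = +1.
v=3: a=3^-2·(≡2), b=3^-1·(≡1) mod 3; (2|3)=-1, (1|3)=+1; (−1)^{-2·-1·1}·(-1)^-1·(+1)^-2 = -1.
Ram(-55, 9282) = {3, 5}; no ℚ_3-point on the conic.

[3, 5]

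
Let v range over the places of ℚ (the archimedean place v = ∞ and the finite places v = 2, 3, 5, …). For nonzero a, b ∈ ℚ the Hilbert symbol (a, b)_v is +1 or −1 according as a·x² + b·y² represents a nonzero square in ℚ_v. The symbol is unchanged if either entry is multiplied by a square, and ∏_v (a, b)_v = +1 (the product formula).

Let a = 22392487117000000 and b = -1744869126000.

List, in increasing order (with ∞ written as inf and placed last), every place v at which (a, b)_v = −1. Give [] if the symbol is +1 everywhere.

(a, b) ≡ (13, -15015) mod (ℚ^×)²; places V = {2, 3, 5, 7, 11, 13, ∞}.
(a,b)_11: α=4, u≡8; β=3, v≡10 (mod 11); (8|11)=-1, (10|11)=-1; sign (−1)^0·-1^3·-1^4 = -1.
(a,b)_13: α=1, u≡10; β=1, v≡5 (mod 13); (10|13)=+1, (5|13)=-1; sign (−1)^0·+1^1·-1^1 = -1.
(a,b)_∞: sgn(13)=+, sgn(-15015)=−, so +1.
(a,b)_5: α=6, u≡3; β=3, v≡2 (mod 5); (3|5)=-1, (2|5)=-1; sign (−1)^0·-1^3·-1^6 = -1.
(a,b)_2: α=6, β=4; u≡5, v≡1 (mod 8); ε(u)ε(v)=0·0, αω(v)=6·0, βω(u)=4·1; sum ≡ 0  ⇒  +1.
(a,b)_7: α=6, u≡3; β=5, v≡1 (mod 7); (3|7)=-1, (1|7)=+1; sign (−1)^0·-1^5·+1^6 = -1.
(a,b)_3: α=0, u≡1; β=1, v≡2 (mod 3); (1|3)=+1, (2|3)=-1; sign (−1)^0·+1^1·-1^0 = +1.
|Ram(13, -15015)| = 4, even; anisotropic at {5, 7, 11, 13}.

[5, 7, 11, 13]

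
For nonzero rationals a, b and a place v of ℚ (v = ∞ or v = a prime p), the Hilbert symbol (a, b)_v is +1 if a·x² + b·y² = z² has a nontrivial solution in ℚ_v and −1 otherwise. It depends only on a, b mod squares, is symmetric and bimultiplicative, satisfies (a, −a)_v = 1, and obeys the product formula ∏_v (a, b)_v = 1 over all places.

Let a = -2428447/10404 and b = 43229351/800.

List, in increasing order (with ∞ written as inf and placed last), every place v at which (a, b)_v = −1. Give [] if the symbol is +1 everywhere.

Mod squares: a ≡ -7, b ≡ 163438. Check v ∈ {∞, 2, 3, 5, 7, 11, 17, 19, 23, 31}.
v=∞: -7 < 0 and 163438 > 0  ⇒  (a,b)_∞ = +1.
v=3: a=3^-2·(≡2), b=3^0·(≡1) mod 3; (2|3)=-1, (1|3)=+1; (−1)^{-2·0·1}·(-1)^0·(+1)^-2 = +1.
v=23: a=23^0·(≡1), b=23^3·(≡7) mod 23; (1|23)=+1, (7|23)=-1; (−1)^{0·3·11}·(+1)^3·(-1)^0 = +1.
v=11: a=11^0·(≡5), b=11^1·(≡6) mod 11; (5|11)=+1, (6|11)=-1; (−1)^{0·1·5}·(+1)^1·(-1)^0 = +1.
v=17: a=17^-2·(≡10), b=17^1·(≡9) mod 17; (10|17)=-1, (9|17)=+1; (−1)^{-2·1·8}·(-1)^1·(+1)^-2 = -1.
v=5: a=5^0·(≡2), b=5^-2·(≡3) mod 5; (2|5)=-1, (3|5)=-1; (−1)^{0·-2·2}·(-1)^-2·(-1)^0 = +1.
v=2: v_2(a)=-2, v_2(b)=-5; units ≡ 1, 7 (mod 8); ε·ε+αω+βω = 0·1+-2·0+-5·0 ≡ 0  ⇒  (a,b)_2 = +1.
v=31: a=31^2·(≡22), b=31^0·(≡30) mod 31; (22|31)=-1, (30|31)=-1; (−1)^{2·0·15}·(-1)^0·(-1)^2 = +1.
v=19: a=19^2·(≡12), b=19^1·(≡18) mod 19; (12|19)=-1, (18|19)=-1; (−1)^{2·1·9}·(-1)^1·(-1)^2 = -1.
v=7: a=7^1·(≡3), b=7^0·(≡2) mod 7; (3|7)=-1, (2|7)=+1; (−1)^{1·0·3}·(-1)^0·(+1)^1 = +1.
Ram(-7, 163438) = {17, 19}; no ℚ_17-point on the conic.

[17, 19]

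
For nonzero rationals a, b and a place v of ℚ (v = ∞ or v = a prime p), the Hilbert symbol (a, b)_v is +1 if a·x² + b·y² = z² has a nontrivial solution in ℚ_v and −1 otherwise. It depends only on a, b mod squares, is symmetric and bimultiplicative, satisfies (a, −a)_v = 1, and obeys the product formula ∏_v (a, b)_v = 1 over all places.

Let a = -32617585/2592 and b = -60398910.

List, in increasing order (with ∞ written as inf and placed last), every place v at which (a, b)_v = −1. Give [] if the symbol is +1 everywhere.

[5, 11, 13, inf]

Mod squares: a ≡ -27170, b ≡ -110. Check v ∈ {∞, 2, 3, 5, 7, 11, 13, 19}.
v=5: a=5^1·(≡4), b=5^1·(≡3) mod 5; (4|5)=+1, (3|5)=-1; (−1)^{1·1·2}·(+1)^1·(-1)^1 = -1.
v=11: a=11^1·(≡5), b=11^1·(≡5) mod 11; (5|11)=+1, (5|11)=+1; (−1)^{1·1·5}·(+1)^1·(+1)^1 = -1.
v=∞: -27170 < 0 and -110 < 0  ⇒  (a,b)_∞ = -1.
v=13: a=13^1·(≡4), b=13^2·(≡6) mod 13; (4|13)=+1, (6|13)=-1; (−1)^{1·2·6}·(+1)^2·(-1)^1 = -1.
v=7: a=7^4·(≡1), b=7^0·(≡2) mod 7; (1|7)=+1, (2|7)=+1; (−1)^{4·0·3}·(+1)^0·(+1)^4 = +1.
v=19: a=19^1·(≡18), b=19^2·(≡4) mod 19; (18|19)=-1, (4|19)=+1; (−1)^{1·2·9}·(-1)^2·(+1)^1 = +1.
v=2: v_2(a)=-5, v_2(b)=1; units ≡ 7, 1 (mod 8); ε·ε+αω+βω = 1·0+-5·0+1·0 ≡ 0  ⇒  (a,b)_2 = +1.
v=3: a=3^-4·(≡1), b=3^2·(≡1) mod 3; (1|3)=+1, (1|3)=+1; (−1)^{-4·2·1}·(+1)^2·(+1)^-4 = +1.
Ram(-27170, -110) = {5, 11, 13, ∞}; no ℚ_5-point on the conic.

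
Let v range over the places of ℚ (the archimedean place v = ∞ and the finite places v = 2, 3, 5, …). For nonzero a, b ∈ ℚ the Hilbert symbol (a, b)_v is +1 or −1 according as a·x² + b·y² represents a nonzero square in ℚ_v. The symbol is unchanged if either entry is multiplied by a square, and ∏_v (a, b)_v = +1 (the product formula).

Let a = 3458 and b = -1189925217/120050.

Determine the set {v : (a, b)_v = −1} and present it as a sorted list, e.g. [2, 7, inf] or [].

[13, 17]

(a, b) ≡ (3458, -193154) mod (ℚ^×)²; places V = {2, 3, 5, 7, 13, 17, 19, 23, 37, ∞}.
(a,b)_2: α=1, β=-1; u≡1, v≡7 (mod 8); ε(u)ε(v)=0·1, αω(v)=1·0, βω(u)=-1·0; sum ≡ 0  ⇒  +1.
(a,b)_3: α=0, u≡2; β=2, v≡1 (mod 3); (2|3)=-1, (1|3)=+1; sign (−1)^0·-1^2·+1^0 = +1.
(a,b)_37: α=0, u≡17; β=2, v≡19 (mod 37); (17|37)=-1, (19|37)=-1; sign (−1)^0·-1^2·-1^0 = +1.
(a,b)_17: α=0, u≡7; β=1, v≡14 (mod 17); (7|17)=-1, (14|17)=-1; sign (−1)^0·-1^1·-1^0 = -1.
(a,b)_19: α=1, u≡11; β=1, v≡3 (mod 19); (11|19)=+1, (3|19)=-1; sign (−1)^1·+1^1·-1^1 = +1.
(a,b)_23: α=0, u≡8; β=1, v≡7 (mod 23); (8|23)=+1, (7|23)=-1; sign (−1)^0·+1^1·-1^0 = +1.
(a,b)_7: α=1, u≡4; β=-4, v≡2 (mod 7); (4|7)=+1, (2|7)=+1; sign (−1)^0·+1^-4·+1^1 = +1.
(a,b)_∞: sgn(3458)=+, sgn(-193154)=−, so +1.
(a,b)_5: α=0, u≡3; β=-2, v≡4 (mod 5); (3|5)=-1, (4|5)=+1; sign (−1)^0·-1^-2·+1^0 = +1.
(a,b)_13: α=1, u≡6; β=1, v≡12 (mod 13); (6|13)=-1, (12|13)=+1; sign (−1)^0·-1^1·+1^1 = -1.
Ram(3458, -193154) = {13, 17}; no ℚ_13-point on the conic.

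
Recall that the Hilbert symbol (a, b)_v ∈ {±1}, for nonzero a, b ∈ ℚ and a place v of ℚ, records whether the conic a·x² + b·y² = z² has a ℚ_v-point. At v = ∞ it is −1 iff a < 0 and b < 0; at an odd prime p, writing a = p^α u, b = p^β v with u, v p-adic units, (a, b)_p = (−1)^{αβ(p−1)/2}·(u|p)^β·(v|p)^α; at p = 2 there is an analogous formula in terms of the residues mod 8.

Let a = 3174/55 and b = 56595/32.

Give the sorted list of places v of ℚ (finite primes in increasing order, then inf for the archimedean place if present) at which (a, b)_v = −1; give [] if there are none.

(a, b) ≡ (330, 2310) mod (ℚ^×)²; places V = {2, 3, 5, 7, 11, 23, ∞}.
(a,b)_2: α=1, β=-5; u≡5, v≡3 (mod 8); ε(u)ε(v)=0·1, αω(v)=1·1, βω(u)=-5·1; sum ≡ 0  ⇒  +1.
(a,b)_11: α=-1, u≡10; β=1, v≡3 (mod 11); (10|11)=-1, (3|11)=+1; sign (−1)^1·-1^1·+1^-1 = +1.
(a,b)_3: α=1, u≡2; β=1, v≡2 (mod 3); (2|3)=-1, (2|3)=-1; sign (−1)^1·-1^1·-1^1 = -1.
(a,b)_23: α=2, u≡16; β=0, v≡17 (mod 23); (16|23)=+1, (17|23)=-1; sign (−1)^0·+1^0·-1^2 = +1.
(a,b)_5: α=-1, u≡4; β=1, v≡2 (mod 5); (4|5)=+1, (2|5)=-1; sign (−1)^0·+1^1·-1^-1 = -1.
(a,b)_∞: sgn(330)=+, sgn(2310)=+, so +1.
(a,b)_7: α=0, u≡4; β=3, v≡1 (mod 7); (4|7)=+1, (1|7)=+1; sign (−1)^0·+1^3·+1^0 = +1.
|Ram(330, 2310)| = 2, even; anisotropic at {3, 5}.

[3, 5]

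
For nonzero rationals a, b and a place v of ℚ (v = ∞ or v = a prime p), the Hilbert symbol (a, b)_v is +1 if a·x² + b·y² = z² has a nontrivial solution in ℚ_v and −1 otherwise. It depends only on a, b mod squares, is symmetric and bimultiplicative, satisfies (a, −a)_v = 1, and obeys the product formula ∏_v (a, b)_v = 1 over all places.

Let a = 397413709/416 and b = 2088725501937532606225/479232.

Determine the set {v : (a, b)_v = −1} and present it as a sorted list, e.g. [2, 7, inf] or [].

[2, 7, 11, 13]

Mod squares: a ≡ 34034, b ≡ 13. Check v ∈ {∞, 2, 3, 5, 7, 11, 13, 17, 19, 23, 29}.
v=23: a=23^0·(≡22), b=23^2·(≡2) mod 23; (22|23)=-1, (2|23)=+1; (−1)^{0·2·11}·(-1)^2·(+1)^0 = +1.
v=19: a=19^2·(≡5), b=19^4·(≡18) mod 19; (5|19)=+1, (18|19)=-1; (−1)^{2·4·9}·(+1)^4·(-1)^2 = +1.
v=11: a=11^1·(≡1), b=11^2·(≡2) mod 11; (1|11)=+1, (2|11)=-1; (−1)^{1·2·5}·(+1)^2·(-1)^1 = -1.
v=∞: 34034 > 0 and 13 > 0  ⇒  (a,b)_∞ = +1.
v=29: a=29^2·(≡11), b=29^4·(≡1) mod 29; (11|29)=-1, (1|29)=+1; (−1)^{2·4·14}·(-1)^4·(+1)^2 = +1.
v=13: a=13^-1·(≡5), b=13^-1·(≡10) mod 13; (5|13)=-1, (10|13)=+1; (−1)^{-1·-1·6}·(-1)^-1·(+1)^-1 = -1.
v=3: a=3^0·(≡2), b=3^-2·(≡1) mod 3; (2|3)=-1, (1|3)=+1; (−1)^{0·-2·1}·(-1)^-2·(+1)^0 = +1.
v=5: a=5^0·(≡4), b=5^2·(≡2) mod 5; (4|5)=+1, (2|5)=-1; (−1)^{0·2·2}·(+1)^2·(-1)^0 = +1.
v=17: a=17^1·(≡2), b=17^2·(≡8) mod 17; (2|17)=+1, (8|17)=+1; (−1)^{1·2·8}·(+1)^2·(+1)^1 = +1.
v=7: a=7^1·(≡2), b=7^2·(≡6) mod 7; (2|7)=+1, (6|7)=-1; (−1)^{1·2·3}·(+1)^2·(-1)^1 = -1.
v=2: v_2(a)=-5, v_2(b)=-12; units ≡ 1, 5 (mod 8); ε·ε+αω+βω = 0·0+-5·1+-12·0 ≡ 1  ⇒  (a,b)_2 = -1.
Ram(34034, 13) = {2, 7, 11, 13}; no ℚ_2-point on the conic.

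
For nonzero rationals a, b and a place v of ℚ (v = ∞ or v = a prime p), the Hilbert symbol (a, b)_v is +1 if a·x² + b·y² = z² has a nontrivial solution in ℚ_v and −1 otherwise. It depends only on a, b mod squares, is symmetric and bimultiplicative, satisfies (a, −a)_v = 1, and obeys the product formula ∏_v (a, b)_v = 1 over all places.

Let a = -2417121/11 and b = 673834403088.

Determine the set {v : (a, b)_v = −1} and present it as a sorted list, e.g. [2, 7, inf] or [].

[3, 7, 29, 37]

(a, b) ≡ (-6699, 12617) mod (ℚ^×)²; places V = {2, 3, 7, 11, 29, 31, 37, ∞}.
(a,b)_2: α=0, β=4; u≡5, v≡1 (mod 8); ε(u)ε(v)=0·0, αω(v)=0·0, βω(u)=4·1; sum ≡ 0  ⇒  +1.
(a,b)_31: α=0, u≡1; β=1, v≡8 (mod 31); (1|31)=+1, (8|31)=+1; sign (−1)^0·+1^1·+1^0 = +1.
(a,b)_3: α=5, u≡2; β=4, v≡2 (mod 3); (2|3)=-1, (2|3)=-1; sign (−1)^0·-1^4·-1^5 = -1.
(a,b)_37: α=0, u≡35; β=1, v≡2 (mod 37); (35|37)=-1, (2|37)=-1; sign (−1)^0·-1^1·-1^0 = -1.
(a,b)_11: α=-1, u≡8; β=1, v≡4 (mod 11); (8|11)=-1, (4|11)=+1; sign (−1)^1·-1^1·+1^-1 = +1.
(a,b)_29: α=1, u≡5; β=2, v≡17 (mod 29); (5|29)=+1, (17|29)=-1; sign (−1)^0·+1^2·-1^1 = -1.
(a,b)_∞: sgn(-6699)=−, sgn(12617)=+, so +1.
(a,b)_7: α=3, u≡4; β=2, v≡3 (mod 7); (4|7)=+1, (3|7)=-1; sign (−1)^0·+1^2·-1^3 = -1.
|Ram(-6699, 12617)| = 4, even; anisotropic at {3, 7, 29, 37}.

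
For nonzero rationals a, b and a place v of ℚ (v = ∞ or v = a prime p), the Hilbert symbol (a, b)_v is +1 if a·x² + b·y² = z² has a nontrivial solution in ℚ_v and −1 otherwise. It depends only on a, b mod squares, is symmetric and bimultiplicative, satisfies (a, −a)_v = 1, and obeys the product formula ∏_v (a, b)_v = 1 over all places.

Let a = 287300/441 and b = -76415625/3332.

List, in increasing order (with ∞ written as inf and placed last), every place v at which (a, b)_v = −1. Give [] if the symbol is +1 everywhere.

[5, 11]

(a, b) ≡ (17, -230945) mod (ℚ^×)²; places V = {2, 3, 5, 7, 11, 13, 17, 19, ∞}.
(a,b)_17: α=1, u≡15; β=-1, v≡8 (mod 17); (15|17)=+1, (8|17)=+1; sign (−1)^0·+1^-1·+1^1 = +1.
(a,b)_7: α=-2, u≡3; β=-2, v≡3 (mod 7); (3|7)=-1, (3|7)=-1; sign (−1)^0·-1^-2·-1^-2 = +1.
(a,b)_∞: sgn(17)=+, sgn(-230945)=−, so +1.
(a,b)_13: α=2, u≡3; β=1, v≡5 (mod 13); (3|13)=+1, (5|13)=-1; sign (−1)^0·+1^1·-1^2 = +1.
(a,b)_2: α=2, β=-2; u≡1, v≡7 (mod 8); ε(u)ε(v)=0·1, αω(v)=2·0, βω(u)=-2·0; sum ≡ 0  ⇒  +1.
(a,b)_3: α=-2, u≡2; β=2, v≡1 (mod 3); (2|3)=-1, (1|3)=+1; sign (−1)^0·-1^2·+1^-2 = +1.
(a,b)_5: α=2, u≡2; β=5, v≡1 (mod 5); (2|5)=-1, (1|5)=+1; sign (−1)^0·-1^5·+1^2 = -1.
(a,b)_11: α=0, u≡2; β=1, v≡1 (mod 11); (2|11)=-1, (1|11)=+1; sign (−1)^0·-1^1·+1^0 = -1.
(a,b)_19: α=0, u≡5; β=1, v≡1 (mod 19); (5|19)=+1, (1|19)=+1; sign (−1)^0·+1^1·+1^0 = +1.
|Ram(17, -230945)| = 2, even; anisotropic at {5, 11}.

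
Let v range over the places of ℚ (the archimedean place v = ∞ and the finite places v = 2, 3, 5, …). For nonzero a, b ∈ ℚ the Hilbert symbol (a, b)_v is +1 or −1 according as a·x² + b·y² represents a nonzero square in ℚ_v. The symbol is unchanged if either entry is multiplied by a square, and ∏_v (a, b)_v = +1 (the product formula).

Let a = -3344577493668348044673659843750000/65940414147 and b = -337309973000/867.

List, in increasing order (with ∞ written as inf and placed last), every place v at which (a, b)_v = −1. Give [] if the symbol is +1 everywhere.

[2, 3, 7, inf]

Mod squares: a ≡ -429, b ≡ -2310. Check v ∈ {∞, 2, 3, 5, 7, 11, 13, 17, 19, 23, 31, 37}.
v=17: a=17^-4·(≡8), b=17^-2·(≡2) mod 17; (8|17)=+1, (2|17)=+1; (−1)^{-4·-2·8}·(+1)^-2·(+1)^-4 = +1.
v=5: a=5^10·(≡1), b=5^3·(≡3) mod 5; (1|5)=+1, (3|5)=-1; (−1)^{10·3·2}·(+1)^3·(-1)^10 = +1.
v=2: v_2(a)=4, v_2(b)=3; units ≡ 3, 5 (mod 8); ε·ε+αω+βω = 1·0+4·1+3·1 ≡ 1  ⇒  (a,b)_2 = -1.
v=19: a=19^-2·(≡12), b=19^0·(≡10) mod 19; (12|19)=-1, (10|19)=-1; (−1)^{-2·0·9}·(-1)^0·(-1)^-2 = +1.
v=31: a=31^2·(≡7), b=31^0·(≡30) mod 31; (7|31)=+1, (30|31)=-1; (−1)^{2·0·15}·(+1)^0·(-1)^2 = +1.
v=37: a=37^2·(≡6), b=37^0·(≡26) mod 37; (6|37)=-1, (26|37)=+1; (−1)^{2·0·18}·(-1)^0·(+1)^2 = +1.
v=11: a=11^3·(≡5), b=11^1·(≡7) mod 11; (5|11)=+1, (7|11)=-1; (−1)^{3·1·5}·(+1)^1·(-1)^3 = +1.
v=∞: -429 < 0 and -2310 < 0  ⇒  (a,b)_∞ = -1.
v=3: a=3^-7·(≡1), b=3^-1·(≡1) mod 3; (1|3)=+1, (1|3)=+1; (−1)^{-7·-1·1}·(+1)^-1·(+1)^-7 = -1.
v=23: a=23^4·(≡13), b=23^2·(≡6) mod 23; (13|23)=+1, (6|23)=+1; (−1)^{4·2·11}·(+1)^2·(+1)^4 = +1.
v=13: a=13^5·(≡5), b=13^2·(≡3) mod 13; (5|13)=-1, (3|13)=+1; (−1)^{5·2·6}·(-1)^2·(+1)^5 = +1.
v=7: a=7^6·(≡6), b=7^3·(≡5) mod 7; (6|7)=-1, (5|7)=-1; (−1)^{6·3·3}·(-1)^3·(-1)^6 = -1.
(-429, -2310 / ℚ) ramifies at {2, 3, 7, ∞}: a division algebra.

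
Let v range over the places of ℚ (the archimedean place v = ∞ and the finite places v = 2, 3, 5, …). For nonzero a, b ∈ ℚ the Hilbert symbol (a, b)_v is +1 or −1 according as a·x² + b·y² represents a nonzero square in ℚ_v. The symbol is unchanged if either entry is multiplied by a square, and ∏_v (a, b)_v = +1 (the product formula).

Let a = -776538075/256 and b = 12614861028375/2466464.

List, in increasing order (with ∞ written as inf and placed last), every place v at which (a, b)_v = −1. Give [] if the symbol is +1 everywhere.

Mod squares: a ≡ -86043, b ≡ 11185590. Check v ∈ {∞, 2, 3, 5, 7, 11, 13, 19, 23, 29, 43}.
v=11: a=11^0·(≡2), b=11^-2·(≡1) mod 11; (2|11)=-1, (1|11)=+1; (−1)^{0·-2·5}·(-1)^-2·(+1)^0 = +1.
v=19: a=19^2·(≡18), b=19^4·(≡16) mod 19; (18|19)=-1, (16|19)=+1; (−1)^{2·4·9}·(-1)^4·(+1)^2 = +1.
v=5: a=5^2·(≡2), b=5^3·(≡3) mod 5; (2|5)=-1, (3|5)=-1; (−1)^{2·3·2}·(-1)^3·(-1)^2 = -1.
v=3: a=3^1·(≡2), b=3^3·(≡1) mod 3; (2|3)=-1, (1|3)=+1; (−1)^{1·3·1}·(-1)^3·(+1)^1 = +1.
v=7: a=7^0·(≡4), b=7^-2·(≡3) mod 7; (4|7)=+1, (3|7)=-1; (−1)^{0·-2·3}·(+1)^-2·(-1)^0 = +1.
v=29: a=29^1·(≡5), b=29^1·(≡11) mod 29; (5|29)=+1, (11|29)=-1; (−1)^{1·1·14}·(+1)^1·(-1)^1 = -1.
v=43: a=43^1·(≡7), b=43^1·(≡24) mod 43; (7|43)=-1, (24|43)=+1; (−1)^{1·1·21}·(-1)^1·(+1)^1 = +1.
v=13: a=13^0·(≡10), b=13^-1·(≡10) mod 13; (10|13)=+1, (10|13)=+1; (−1)^{0·-1·6}·(+1)^-1·(+1)^0 = +1.
v=∞: -86043 < 0 and 11185590 > 0  ⇒  (a,b)_∞ = +1.
v=2: v_2(a)=-8, v_2(b)=-5; units ≡ 5, 3 (mod 8); ε·ε+αω+βω = 0·1+-8·1+-5·1 ≡ 1  ⇒  (a,b)_2 = -1.
v=23: a=23^1·(≡1), b=23^1·(≡9) mod 23; (1|23)=+1, (9|23)=+1; (−1)^{1·1·11}·(+1)^1·(+1)^1 = -1.
Ram(-86043, 11185590) = {2, 5, 23, 29}; no ℚ_2-point on the conic.

[2, 5, 23, 29]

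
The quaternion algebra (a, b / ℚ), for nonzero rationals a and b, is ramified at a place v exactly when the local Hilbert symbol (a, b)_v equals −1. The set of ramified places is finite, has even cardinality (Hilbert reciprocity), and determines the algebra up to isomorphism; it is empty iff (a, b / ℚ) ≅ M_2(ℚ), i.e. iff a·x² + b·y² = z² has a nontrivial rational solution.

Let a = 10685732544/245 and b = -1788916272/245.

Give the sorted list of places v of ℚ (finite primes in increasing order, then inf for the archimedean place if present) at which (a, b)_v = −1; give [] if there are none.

(a, b) ≡ (12255, -4620135) mod (ℚ^×)²; places V = {2, 3, 5, 7, 11, 13, 19, 29, 43, ∞}.
(a,b)_3: α=5, u≡2; β=1, v≡2 (mod 3); (2|3)=-1, (2|3)=-1; sign (−1)^1·-1^1·-1^5 = -1.
(a,b)_19: α=1, u≡8; β=1, v≡7 (mod 19); (8|19)=-1, (7|19)=+1; sign (−1)^1·-1^1·+1^1 = +1.
(a,b)_2: α=6, β=4; u≡7, v≡1 (mod 8); ε(u)ε(v)=1·0, αω(v)=6·0, βω(u)=4·0; sum ≡ 0  ⇒  +1.
(a,b)_5: α=-1, u≡1; β=-1, v≡2 (mod 5); (1|5)=+1, (2|5)=-1; sign (−1)^0·+1^-1·-1^-1 = -1.
(a,b)_∞: sgn(12255)=+, sgn(-4620135)=−, so +1.
(a,b)_43: α=1, u≡28; β=1, v≡19 (mod 43); (28|43)=-1, (19|43)=-1; sign (−1)^1·-1^1·-1^1 = -1.
(a,b)_13: α=0, u≡10; β=1, v≡9 (mod 13); (10|13)=+1, (9|13)=+1; sign (−1)^0·+1^1·+1^0 = +1.
(a,b)_7: α=-2, u≡5; β=-2, v≡5 (mod 7); (5|7)=-1, (5|7)=-1; sign (−1)^0·-1^-2·-1^-2 = +1.
(a,b)_29: α=2, u≡12; β=1, v≡18 (mod 29); (12|29)=-1, (18|29)=-1; sign (−1)^0·-1^1·-1^2 = -1.
(a,b)_11: α=0, u≡1; β=2, v≡10 (mod 11); (1|11)=+1, (10|11)=-1; sign (−1)^0·+1^2·-1^0 = +1.
Ram(12255, -4620135) = {3, 5, 29, 43}; no ℚ_3-point on the conic.

[3, 5, 29, 43]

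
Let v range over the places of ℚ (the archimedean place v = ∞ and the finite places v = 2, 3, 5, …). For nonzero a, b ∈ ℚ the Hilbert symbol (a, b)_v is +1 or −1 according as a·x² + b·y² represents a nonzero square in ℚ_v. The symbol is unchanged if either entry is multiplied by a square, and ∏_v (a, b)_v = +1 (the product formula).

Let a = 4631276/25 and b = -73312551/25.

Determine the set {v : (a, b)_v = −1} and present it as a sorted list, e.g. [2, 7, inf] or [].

[13, 31]

(a, b) ≡ (6851, -8145839) mod (ℚ^×)²; places V = {2, 3, 5, 13, 17, 29, 31, 41, ∞}.
(a,b)_13: α=3, u≡11; β=1, v≡1 (mod 13); (11|13)=-1, (1|13)=+1; sign (−1)^0·-1^1·+1^3 = -1.
(a,b)_∞: sgn(6851)=+, sgn(-8145839)=−, so +1.
(a,b)_3: α=0, u≡2; β=2, v≡1 (mod 3); (2|3)=-1, (1|3)=+1; sign (−1)^0·-1^2·+1^0 = +1.
(a,b)_17: α=1, u≡11; β=1, v≡5 (mod 17); (11|17)=-1, (5|17)=-1; sign (−1)^0·-1^1·-1^1 = +1.
(a,b)_5: α=-2, u≡1; β=-2, v≡4 (mod 5); (1|5)=+1, (4|5)=+1; sign (−1)^0·+1^-2·+1^-2 = +1.
(a,b)_41: α=0, u≡36; β=1, v≡14 (mod 41); (36|41)=+1, (14|41)=-1; sign (−1)^0·+1^1·-1^0 = +1.
(a,b)_31: α=1, u≡4; β=1, v≡4 (mod 31); (4|31)=+1, (4|31)=+1; sign (−1)^1·+1^1·+1^1 = -1.
(a,b)_2: α=2, β=0; u≡3, v≡1 (mod 8); ε(u)ε(v)=1·0, αω(v)=2·0, βω(u)=0·1; sum ≡ 0  ⇒  +1.
(a,b)_29: α=0, u≡6; β=1, v≡15 (mod 29); (6|29)=+1, (15|29)=-1; sign (−1)^0·+1^1·-1^0 = +1.
|Ram(6851, -8145839)| = 2, even; anisotropic at {13, 31}.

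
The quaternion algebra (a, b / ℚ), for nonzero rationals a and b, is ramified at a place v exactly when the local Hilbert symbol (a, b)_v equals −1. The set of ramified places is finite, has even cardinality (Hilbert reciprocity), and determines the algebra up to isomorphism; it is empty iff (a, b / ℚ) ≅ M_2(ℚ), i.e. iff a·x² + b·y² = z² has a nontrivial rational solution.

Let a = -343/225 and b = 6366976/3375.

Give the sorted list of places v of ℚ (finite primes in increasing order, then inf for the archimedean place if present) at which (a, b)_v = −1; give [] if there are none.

(a, b) ≡ (-7, 373065) mod (ℚ^×)²; places V = {2, 3, 5, 7, 11, 17, 19, ∞}.
(a,b)_5: α=-2, u≡3; β=-3, v≡3 (mod 5); (3|5)=-1, (3|5)=-1; sign (−1)^0·-1^-3·-1^-2 = -1.
(a,b)_19: α=0, u≡13; β=1, v≡8 (mod 19); (13|19)=-1, (8|19)=-1; sign (−1)^0·-1^1·-1^0 = -1.
(a,b)_11: α=0, u≡4; β=1, v≡2 (mod 11); (4|11)=+1, (2|11)=-1; sign (−1)^0·+1^1·-1^0 = +1.
(a,b)_7: α=3, u≡6; β=1, v≡2 (mod 7); (6|7)=-1, (2|7)=+1; sign (−1)^1·-1^1·+1^3 = +1.
(a,b)_3: α=-2, u≡2; β=-3, v≡2 (mod 3); (2|3)=-1, (2|3)=-1; sign (−1)^0·-1^-3·-1^-2 = -1.
(a,b)_∞: sgn(-7)=−, sgn(373065)=+, so +1.
(a,b)_2: α=0, β=8; u≡1, v≡1 (mod 8); ε(u)ε(v)=0·0, αω(v)=0·0, βω(u)=8·0; sum ≡ 0  ⇒  +1.
(a,b)_17: α=0, u≡12; β=1, v≡2 (mod 17); (12|17)=-1, (2|17)=+1; sign (−1)^0·-1^1·+1^0 = -1.
(-7, 373065 / ℚ) ramifies at {3, 5, 17, 19}: a division algebra.

[3, 5, 17, 19]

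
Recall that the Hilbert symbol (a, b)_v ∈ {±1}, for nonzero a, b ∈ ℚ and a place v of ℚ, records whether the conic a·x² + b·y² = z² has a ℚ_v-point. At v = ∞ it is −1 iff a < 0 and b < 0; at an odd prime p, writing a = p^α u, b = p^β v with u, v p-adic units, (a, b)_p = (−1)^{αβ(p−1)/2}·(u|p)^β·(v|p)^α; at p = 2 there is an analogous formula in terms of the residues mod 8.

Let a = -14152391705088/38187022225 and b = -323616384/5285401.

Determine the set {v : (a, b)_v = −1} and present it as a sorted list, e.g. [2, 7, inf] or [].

(a, b) ≡ (-2, -26) mod (ℚ^×)²; places V = {2, 3, 5, 7, 11, 13, 17, 19, 29, ∞}.
(a,b)_17: α=-2, u≡15; β=0, v≡15 (mod 17); (15|17)=+1, (15|17)=+1; sign (−1)^0·+1^0·+1^-2 = +1.
(a,b)_29: α=2, u≡12; β=0, v≡21 (mod 29); (12|29)=-1, (21|29)=-1; sign (−1)^0·-1^0·-1^2 = +1.
(a,b)_13: α=2, u≡7; β=1, v≡7 (mod 13); (7|13)=-1, (7|13)=-1; sign (−1)^0·-1^1·-1^2 = -1.
(a,b)_3: α=4, u≡1; β=4, v≡1 (mod 3); (1|3)=+1, (1|3)=+1; sign (−1)^0·+1^4·+1^4 = +1.
(a,b)_5: α=-2, u≡3; β=0, v≡1 (mod 5); (3|5)=-1, (1|5)=+1; sign (−1)^0·-1^0·+1^-2 = +1.
(a,b)_19: α=-2, u≡4; β=-2, v≡3 (mod 19); (4|19)=+1, (3|19)=-1; sign (−1)^0·+1^-2·-1^-2 = +1.
(a,b)_2: α=9, β=7; u≡7, v≡3 (mod 8); ε(u)ε(v)=1·1, αω(v)=9·1, βω(u)=7·0; sum ≡ 0  ⇒  +1.
(a,b)_∞: sgn(-2)=−, sgn(-26)=−, so -1.
(a,b)_7: α=4, u≡5; β=4, v≡4 (mod 7); (5|7)=-1, (4|7)=+1; sign (−1)^0·-1^4·+1^4 = +1.
(a,b)_11: α=-4, u≡3; β=-4, v≡7 (mod 11); (3|11)=+1, (7|11)=-1; sign (−1)^0·+1^-4·-1^-4 = +1.
|Ram(-2, -26)| = 2, even; anisotropic at {13, ∞}.

[13, inf]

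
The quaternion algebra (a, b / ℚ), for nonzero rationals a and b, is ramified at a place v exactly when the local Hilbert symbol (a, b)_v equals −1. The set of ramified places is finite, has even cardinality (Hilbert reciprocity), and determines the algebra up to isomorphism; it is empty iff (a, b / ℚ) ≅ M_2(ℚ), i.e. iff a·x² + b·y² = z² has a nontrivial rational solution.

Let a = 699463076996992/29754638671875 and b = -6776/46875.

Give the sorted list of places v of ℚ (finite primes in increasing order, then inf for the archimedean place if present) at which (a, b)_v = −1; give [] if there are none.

[5, 7]

(a, b) ≡ (46410, -42) mod (ℚ^×)²; places V = {2, 3, 5, 7, 11, 13, 17, 23, ∞}.
(a,b)_∞: sgn(46410)=+, sgn(-42)=−, so +1.
(a,b)_11: α=6, u≡1; β=2, v≡8 (mod 11); (1|11)=+1, (8|11)=-1; sign (−1)^0·+1^2·-1^6 = +1.
(a,b)_13: α=-1, u≡11; β=0, v≡1 (mod 13); (11|13)=-1, (1|13)=+1; sign (−1)^0·-1^0·+1^-1 = +1.
(a,b)_3: α=-1, u≡2; β=-1, v≡1 (mod 3); (2|3)=-1, (1|3)=+1; sign (−1)^1·-1^-1·+1^-1 = +1.
(a,b)_17: α=1, u≡3; β=0, v≡4 (mod 17); (3|17)=-1, (4|17)=+1; sign (−1)^0·-1^0·+1^1 = +1.
(a,b)_23: α=2, u≡7; β=0, v≡9 (mod 23); (7|23)=-1, (9|23)=+1; sign (−1)^0·-1^0·+1^2 = +1.
(a,b)_7: α=3, u≡2; β=1, v≡4 (mod 7); (2|7)=+1, (4|7)=+1; sign (−1)^1·+1^1·+1^3 = -1.
(a,b)_2: α=7, β=3; u≡5, v≡3 (mod 8); ε(u)ε(v)=0·1, αω(v)=7·1, βω(u)=3·1; sum ≡ 0  ⇒  +1.
(a,b)_5: α=-17, u≡3; β=-6, v≡3 (mod 5); (3|5)=-1, (3|5)=-1; sign (−1)^0·-1^-6·-1^-17 = -1.
(46410, -42 / ℚ) ramifies at {5, 7}: a division algebra.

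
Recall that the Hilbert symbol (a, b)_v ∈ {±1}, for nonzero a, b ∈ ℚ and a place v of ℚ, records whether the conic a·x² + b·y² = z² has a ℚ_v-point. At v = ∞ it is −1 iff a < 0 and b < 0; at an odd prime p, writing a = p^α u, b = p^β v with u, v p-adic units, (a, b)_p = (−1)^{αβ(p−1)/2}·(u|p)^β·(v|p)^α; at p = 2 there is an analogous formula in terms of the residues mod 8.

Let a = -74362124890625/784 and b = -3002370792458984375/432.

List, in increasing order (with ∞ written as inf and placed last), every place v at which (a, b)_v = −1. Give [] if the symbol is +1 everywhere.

[2, 5, 17, 19, 29, inf]

(a, b) ≡ (-377, -1826565) mod (ℚ^×)²; places V = {2, 3, 5, 7, 11, 13, 17, 19, 29, ∞}.
(a,b)_19: α=2, u≡15; β=3, v≡7 (mod 19); (15|19)=-1, (7|19)=+1; sign (−1)^0·-1^3·+1^2 = -1.
(a,b)_3: α=0, u≡1; β=-3, v≡1 (mod 3); (1|3)=+1, (1|3)=+1; sign (−1)^0·+1^-3·+1^0 = +1.
(a,b)_2: α=-4, β=-4; u≡7, v≡3 (mod 8); ε(u)ε(v)=1·1, αω(v)=-4·1, βω(u)=-4·0; sum ≡ 1  ⇒  -1.
(a,b)_7: α=-2, u≡1; β=0, v≡1 (mod 7); (1|7)=+1, (1|7)=+1; sign (−1)^0·+1^0·+1^-2 = +1.
(a,b)_17: α=2, u≡10; β=3, v≡10 (mod 17); (10|17)=-1, (10|17)=-1; sign (−1)^0·-1^3·-1^2 = -1.
(a,b)_29: α=1, u≡5; β=1, v≡27 (mod 29); (5|29)=+1, (27|29)=-1; sign (−1)^0·+1^1·-1^1 = -1.
(a,b)_∞: sgn(-377)=−, sgn(-1826565)=−, so -1.
(a,b)_13: α=1, u≡12; β=1, v≡4 (mod 13); (12|13)=+1, (4|13)=+1; sign (−1)^0·+1^1·+1^1 = +1.
(a,b)_11: α=2, u≡8; β=2, v≡7 (mod 11); (8|11)=-1, (7|11)=-1; sign (−1)^0·-1^2·-1^2 = +1.
(a,b)_5: α=6, u≡3; β=9, v≡3 (mod 5); (3|5)=-1, (3|5)=-1; sign (−1)^0·-1^9·-1^6 = -1.
Ram(-377, -1826565) = {2, 5, 17, 19, 29, ∞}; no ℚ_2-point on the conic.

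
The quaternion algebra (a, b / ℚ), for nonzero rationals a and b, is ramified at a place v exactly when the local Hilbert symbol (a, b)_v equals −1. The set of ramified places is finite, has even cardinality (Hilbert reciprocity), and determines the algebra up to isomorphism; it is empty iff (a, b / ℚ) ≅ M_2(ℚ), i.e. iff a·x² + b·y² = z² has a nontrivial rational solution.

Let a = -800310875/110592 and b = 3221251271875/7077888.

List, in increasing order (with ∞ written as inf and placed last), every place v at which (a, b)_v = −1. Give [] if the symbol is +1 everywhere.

Mod squares: a ≡ -3705, b ≡ 596505. Check v ∈ {∞, 2, 3, 5, 7, 13, 19, 23}.
v=∞: -3705 < 0 and 596505 > 0  ⇒  (a,b)_∞ = +1.
v=7: a=7^2·(≡6), b=7^3·(≡1) mod 7; (6|7)=-1, (1|7)=+1; (−1)^{2·3·3}·(-1)^3·(+1)^2 = -1.
v=13: a=13^1·(≡9), b=13^1·(≡7) mod 13; (9|13)=+1, (7|13)=-1; (−1)^{1·1·6}·(+1)^1·(-1)^1 = -1.
v=19: a=19^1·(≡18), b=19^1·(≡5) mod 19; (18|19)=-1, (5|19)=+1; (−1)^{1·1·9}·(-1)^1·(+1)^1 = +1.
v=5: a=5^3·(≡4), b=5^5·(≡4) mod 5; (4|5)=+1, (4|5)=+1; (−1)^{3·5·2}·(+1)^5·(+1)^3 = +1.
v=2: v_2(a)=-12, v_2(b)=-18; units ≡ 7, 1 (mod 8); ε·ε+αω+βω = 1·0+-12·0+-18·0 ≡ 0  ⇒  (a,b)_2 = +1.
v=3: a=3^-3·(≡1), b=3^-3·(≡1) mod 3; (1|3)=+1, (1|3)=+1; (−1)^{-3·-3·1}·(+1)^-3·(+1)^-3 = -1.
v=23: a=23^2·(≡11), b=23^3·(≡17) mod 23; (11|23)=-1, (17|23)=-1; (−1)^{2·3·11}·(-1)^3·(-1)^2 = -1.
(-3705, 596505 / ℚ) ramifies at {3, 7, 13, 23}: a division algebra.

[3, 7, 13, 23]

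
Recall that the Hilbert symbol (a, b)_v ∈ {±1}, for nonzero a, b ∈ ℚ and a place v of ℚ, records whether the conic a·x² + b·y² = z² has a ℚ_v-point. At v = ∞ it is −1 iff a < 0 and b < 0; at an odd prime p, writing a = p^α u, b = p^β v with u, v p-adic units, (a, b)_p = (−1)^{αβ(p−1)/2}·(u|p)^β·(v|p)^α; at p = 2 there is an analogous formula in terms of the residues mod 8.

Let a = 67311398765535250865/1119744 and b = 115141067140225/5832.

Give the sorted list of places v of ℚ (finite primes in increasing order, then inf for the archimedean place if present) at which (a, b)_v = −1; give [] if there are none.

Mod squares: a ≡ 3990, b ≡ 131138. Check v ∈ {∞, 2, 3, 5, 7, 11, 17, 19, 29}.
v=7: a=7^3·(≡5), b=7^1·(≡2) mod 7; (5|7)=-1, (2|7)=+1; (−1)^{3·1·3}·(-1)^1·(+1)^3 = +1.
v=2: v_2(a)=-9, v_2(b)=-3; units ≡ 3, 1 (mod 8); ε·ε+αω+βω = 1·0+-9·0+-3·1 ≡ 1  ⇒  (a,b)_2 = -1.
v=3: a=3^-7·(≡1), b=3^-6·(≡2) mod 3; (1|3)=+1, (2|3)=-1; (−1)^{-7·-6·1}·(+1)^-6·(-1)^-7 = -1.
v=17: a=17^6·(≡3), b=17^5·(≡8) mod 17; (3|17)=-1, (8|17)=+1; (−1)^{6·5·8}·(-1)^5·(+1)^6 = -1.
v=19: a=19^1·(≡6), b=19^1·(≡16) mod 19; (6|19)=+1, (16|19)=+1; (−1)^{1·1·9}·(+1)^1·(+1)^1 = -1.
v=11: a=11^2·(≡10), b=11^0·(≡8) mod 11; (10|11)=-1, (8|11)=-1; (−1)^{2·0·5}·(-1)^0·(-1)^2 = +1.
v=∞: 3990 > 0 and 131138 > 0  ⇒  (a,b)_∞ = +1.
v=29: a=29^4·(≡8), b=29^3·(≡11) mod 29; (8|29)=-1, (11|29)=-1; (−1)^{4·3·14}·(-1)^3·(-1)^4 = -1.
v=5: a=5^1·(≡2), b=5^2·(≡2) mod 5; (2|5)=-1, (2|5)=-1; (−1)^{1·2·2}·(-1)^2·(-1)^1 = -1.
(3990, 131138 / ℚ) ramifies at {2, 3, 5, 17, 19, 29}: a division algebra.

[2, 3, 5, 17, 19, 29]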